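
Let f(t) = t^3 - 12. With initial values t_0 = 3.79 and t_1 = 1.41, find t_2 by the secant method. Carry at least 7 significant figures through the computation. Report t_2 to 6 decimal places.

1.833891

f(t_0) = 42.439939, f(t_1) = -9.196779
t_2 = 1.410000 - (-9.196779)·(1.410000 - 3.790000)/(-9.196779 - (42.439939)) = 1.833891; f(t_2) = -5.832339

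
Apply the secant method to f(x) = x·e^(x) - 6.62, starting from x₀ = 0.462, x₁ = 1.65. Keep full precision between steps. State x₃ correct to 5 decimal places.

1.47544

f(x_0) = -5.886693, f(x_1) = 1.971517
x_2 = 1.650000 - (1.971517)·(1.650000 - 0.462000)/(1.971517 - (-5.886693)) = 1.351947; f(x_2) = -1.394800
x_3 = 1.351947 - (-1.394800)·(1.351947 - 1.650000)/(-1.394800 - (1.971517)) = 1.475442; f(x_3) = -0.167935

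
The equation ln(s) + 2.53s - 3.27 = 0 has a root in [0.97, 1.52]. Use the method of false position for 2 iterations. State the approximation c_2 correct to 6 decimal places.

False-position update: c = (a·f(b) − b·f(a))/(f(b) − f(a)); replace the endpoint whose sign matches f(c).
f(0.970000) = -0.846359, f(1.520000) = 0.994310
step 1: c = 1.222896, f(c) = 0.025148 > 0 → new bracket [0.970000, 1.222896]
step 2: c = 1.215598, f(c) = 0.000700 > 0 → new bracket [0.970000, 1.215598]

1.215598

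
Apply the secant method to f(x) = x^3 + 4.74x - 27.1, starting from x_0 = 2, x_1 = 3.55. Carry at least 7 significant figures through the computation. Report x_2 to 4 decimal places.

f(x_0) = -9.620000, f(x_1) = 34.465875
x_2 = 3.550000 - (34.465875)·(3.550000 - 2.000000)/(34.465875 - (-9.620000)) = 2.338226; f(x_2) = -3.233019

2.3382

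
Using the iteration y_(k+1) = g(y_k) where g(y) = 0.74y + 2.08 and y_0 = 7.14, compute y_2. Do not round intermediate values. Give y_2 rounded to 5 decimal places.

7.52906

y_1 = g(7.140000) = 7.363600
y_2 = g(7.363600) = 7.529064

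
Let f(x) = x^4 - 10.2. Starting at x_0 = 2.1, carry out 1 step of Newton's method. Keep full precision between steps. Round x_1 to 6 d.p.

f'(x) = 4x^3
x_0 = 2.100000: f = 9.248100, f' = 37.044000 → x_1 = 2.100000 - (9.248100)/(37.044000) = 1.850348

1.850348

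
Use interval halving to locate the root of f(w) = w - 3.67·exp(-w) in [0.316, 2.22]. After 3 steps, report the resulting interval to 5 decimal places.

[1.03000, 1.26800]

f(0.316000) = -2.359648, f(2.220000) = 1.821405 (opposite signs)
step 1: m = 1.268000, f(m) = 0.235285 > 0 → root in [0.316000, 1.268000]
step 2: m = 0.792000, f(m) = -0.870283 < 0 → root in [0.792000, 1.268000]
step 3: m = 1.030000, f(m) = -0.280216 < 0 → root in [1.030000, 1.268000]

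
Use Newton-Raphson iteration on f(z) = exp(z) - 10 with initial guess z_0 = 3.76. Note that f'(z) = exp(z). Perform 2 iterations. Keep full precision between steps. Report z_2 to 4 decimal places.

z_0 = 3.760000: f = 32.948426, f' = 42.948426 → z_1 = 3.760000 - (32.948426)/(42.948426) = 2.992837
z_1 = 2.992837: f = 9.942186, f' = 19.942186 → z_2 = 2.992837 - (9.942186)/(19.942186) = 2.494287

2.4943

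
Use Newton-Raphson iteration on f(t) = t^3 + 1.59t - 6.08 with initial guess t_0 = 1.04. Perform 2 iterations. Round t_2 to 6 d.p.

1.553899

Newton update: t ← t − f(t)/f'(t).
f'(t) = 3t^2 + 1.59
t_0 = 1.040000: f = -3.301536, f' = 4.834800 → t_1 = 1.040000 - (-3.301536)/(4.834800) = 1.722869
t_1 = 1.722869: f = 1.773317, f' = 10.494835 → t_2 = 1.722869 - (1.773317)/(10.494835) = 1.553899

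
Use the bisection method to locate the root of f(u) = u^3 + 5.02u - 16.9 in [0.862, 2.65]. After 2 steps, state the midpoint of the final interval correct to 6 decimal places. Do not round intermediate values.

f(0.862000) = -11.932256, f(2.650000) = 15.012625 (opposite signs)
step 1: m = 1.756000, f(m) = -2.670191 < 0 → root in [1.756000, 2.650000]
step 2: m = 2.203000, f(m) = 4.850679 > 0 → root in [1.756000, 2.203000]
Midpoint of [1.756000, 2.203000] = 1.979500

1.979500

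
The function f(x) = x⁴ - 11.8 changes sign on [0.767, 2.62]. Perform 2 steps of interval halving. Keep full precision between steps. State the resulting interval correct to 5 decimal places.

[1.69350, 2.15675]

f(0.767000) = -11.453916, f(2.620000) = 35.319987 (opposite signs)
step 1: m = 1.693500, f(m) = -3.574907 < 0 → root in [1.693500, 2.620000]
step 2: m = 2.156750, f(m) = 9.837109 > 0 → root in [1.693500, 2.156750]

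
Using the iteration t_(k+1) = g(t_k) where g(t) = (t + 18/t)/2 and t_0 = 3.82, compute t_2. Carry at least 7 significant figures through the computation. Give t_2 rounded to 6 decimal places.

t_1 = g(3.820000) = 4.266021
t_2 = g(4.266021) = 4.242705

4.242705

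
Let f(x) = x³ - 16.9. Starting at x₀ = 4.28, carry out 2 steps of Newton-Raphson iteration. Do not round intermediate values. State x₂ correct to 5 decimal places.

2.67108

f'(x) = 3x²
x_0 = 4.280000: f = 61.502752, f' = 54.955200 → x_1 = 4.280000 - (61.502752)/(54.955200) = 3.160857
x_1 = 3.160857: f = 14.680163, f' = 29.973042 → x_2 = 3.160857 - (14.680163)/(29.973042) = 2.671078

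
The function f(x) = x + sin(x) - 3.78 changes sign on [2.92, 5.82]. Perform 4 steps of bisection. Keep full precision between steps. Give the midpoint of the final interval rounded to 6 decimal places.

4.823125

f(2.920000) = -0.640216, f(5.820000) = 1.593200 (opposite signs)
step 1: m = 4.370000, f(m) = -0.351955 < 0 → root in [4.370000, 5.820000]
step 2: m = 5.095000, f(m) = 0.387307 > 0 → root in [4.370000, 5.095000]
step 3: m = 4.732500, f(m) = -0.047298 < 0 → root in [4.732500, 5.095000]
step 4: m = 4.913750, f(m) = 0.153955 > 0 → root in [4.732500, 4.913750]
Midpoint of [4.732500, 4.913750] = 4.823125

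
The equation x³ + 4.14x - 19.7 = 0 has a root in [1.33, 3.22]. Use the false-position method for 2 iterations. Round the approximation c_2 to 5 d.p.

2.10718

False-position update: c = (a·f(b) − b·f(a))/(f(b) − f(a)); replace the endpoint whose sign matches f(c).
f(1.330000) = -11.841163, f(3.220000) = 27.017048
step 1: c = 1.905935, f(c) = -4.885954 < 0 → new bracket [1.905935, 3.220000]
step 2: c = 2.107184, f(c) = -1.619883 < 0 → new bracket [2.107184, 3.220000]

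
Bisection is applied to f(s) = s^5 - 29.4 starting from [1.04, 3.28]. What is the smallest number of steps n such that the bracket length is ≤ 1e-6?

22

Initial width b − a = 3.28 − 1.04 = 2.240000.
After n steps the width is (b−a)/2^n; need (b−a)/2^n ≤ 1e-6.
So n ≥ log₂(2.240000/1e-6) = log₂(2240000.0000) ≈ 21.0951.
Hence n = 22.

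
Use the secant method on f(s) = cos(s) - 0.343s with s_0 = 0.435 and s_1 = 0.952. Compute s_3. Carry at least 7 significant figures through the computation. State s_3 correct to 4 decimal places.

f(s_0) = 0.757665, f(s_1) = 0.253519
s_2 = 0.952000 - (0.253519)·(0.952000 - 0.435000)/(0.253519 - (0.757665)) = 1.211983; f(s_2) = -0.064547
s_3 = 1.211983 - (-0.064547)·(1.211983 - 0.952000)/(-0.064547 - (0.253519)) = 1.159223; f(s_3) = 0.002438

1.1592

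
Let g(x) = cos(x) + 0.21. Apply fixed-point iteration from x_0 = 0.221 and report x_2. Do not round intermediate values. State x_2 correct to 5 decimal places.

x_1 = g(0.221000) = 1.185679
x_2 = g(1.185679) = 0.585668

0.58567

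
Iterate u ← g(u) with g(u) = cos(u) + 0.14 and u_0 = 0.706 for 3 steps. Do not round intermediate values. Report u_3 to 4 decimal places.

u_1 = g(0.706000) = 0.900963
u_2 = g(0.900963) = 0.760855
u_3 = g(0.760855) = 0.864247

0.8642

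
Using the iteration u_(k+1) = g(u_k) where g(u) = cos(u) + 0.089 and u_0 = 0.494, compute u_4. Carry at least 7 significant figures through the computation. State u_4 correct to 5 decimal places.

0.72446

u_1 = g(0.494000) = 0.969443
u_2 = g(0.969443) = 0.654759
u_3 = g(0.654759) = 0.882195
u_4 = g(0.882195) = 0.724458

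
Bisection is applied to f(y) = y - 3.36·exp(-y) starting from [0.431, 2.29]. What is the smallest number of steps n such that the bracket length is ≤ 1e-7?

Initial width b − a = 2.29 − 0.431 = 1.859000.
After n steps the width is (b−a)/2^n; need (b−a)/2^n ≤ 1e-7.
So n ≥ log₂(1.859000/1e-7) = log₂(18590000.0000) ≈ 24.1480.
Hence n = 25.

25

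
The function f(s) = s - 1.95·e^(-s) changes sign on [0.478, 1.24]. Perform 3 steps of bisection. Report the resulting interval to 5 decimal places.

[0.76375, 0.85900]

f(0.478000) = -0.731043, f(1.240000) = 0.675701 (opposite signs)
step 1: m = 0.859000, f(m) = 0.033008 > 0 → root in [0.478000, 0.859000]
step 2: m = 0.668500, f(m) = -0.330830 < 0 → root in [0.668500, 0.859000]
step 3: m = 0.763750, f(m) = -0.144786 < 0 → root in [0.763750, 0.859000]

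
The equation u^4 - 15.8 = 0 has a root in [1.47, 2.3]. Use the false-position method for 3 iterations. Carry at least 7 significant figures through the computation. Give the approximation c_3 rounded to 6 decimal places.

False-position update: c = (a·f(b) − b·f(a))/(f(b) − f(a)); replace the endpoint whose sign matches f(c).
f(1.470000) = -11.130511, f(2.300000) = 12.184100
step 1: c = 1.866246, f(c) = -3.669585 < 0 → new bracket [1.866246, 2.300000]
step 2: c = 1.966645, f(c) = -0.840946 < 0 → new bracket [1.966645, 2.300000]
step 3: c = 1.988168, f(c) = -0.175280 < 0 → new bracket [1.988168, 2.300000]

1.988168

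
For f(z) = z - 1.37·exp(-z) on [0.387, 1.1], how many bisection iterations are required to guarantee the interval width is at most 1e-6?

20

Initial width b − a = 1.1 − 0.387 = 0.713000.
After n steps the width is (b−a)/2^n; need (b−a)/2^n ≤ 1e-6.
So n ≥ log₂(0.713000/1e-6) = log₂(713000.0000) ≈ 19.4435.
Hence n = 20.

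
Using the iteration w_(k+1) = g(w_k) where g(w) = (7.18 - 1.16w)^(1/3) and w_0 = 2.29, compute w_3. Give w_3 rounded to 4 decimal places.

1.7283

w_1 = g(2.290000) = 1.653845
w_2 = g(1.653845) = 1.739286
w_3 = g(1.739286) = 1.728296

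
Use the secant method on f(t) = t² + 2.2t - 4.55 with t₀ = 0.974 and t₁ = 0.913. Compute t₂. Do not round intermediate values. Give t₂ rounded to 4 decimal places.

1.3309

Secant update: t_(k+1) = t_k − f(t_k)·(t_k − t_(k-1))/(f(t_k) − f(t_(k-1))).
f(t_0) = -1.458524, f(t_1) = -1.707831
t_2 = 0.913000 - (-1.707831)·(0.913000 - 0.974000)/(-1.707831 - (-1.458524)) = 1.330869; f(t_2) = 0.149125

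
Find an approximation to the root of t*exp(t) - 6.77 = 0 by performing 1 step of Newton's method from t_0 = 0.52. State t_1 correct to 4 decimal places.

Newton update: t ← t − f(t)/f'(t).
f'(t) = (t+1)*exp(t)
t_0 = 0.520000: f = -5.895346, f' = 2.556682 → t_1 = 0.520000 - (-5.895346)/(2.556682) = 2.825858

2.8259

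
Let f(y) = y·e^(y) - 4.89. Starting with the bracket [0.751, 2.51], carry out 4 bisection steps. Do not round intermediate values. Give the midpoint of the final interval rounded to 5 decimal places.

1.35566

f(0.751000) = -3.298542, f(2.510000) = 25.995374 (opposite signs)
step 1: m = 1.630500, f(m) = 3.436030 > 0 → root in [0.751000, 1.630500]
step 2: m = 1.190750, f(m) = -0.972971 < 0 → root in [1.190750, 1.630500]
step 3: m = 1.410625, f(m) = 0.891469 > 0 → root in [1.190750, 1.410625]
step 4: m = 1.300687, f(m) = -0.114109 < 0 → root in [1.300687, 1.410625]
Midpoint of [1.300687, 1.410625] = 1.355656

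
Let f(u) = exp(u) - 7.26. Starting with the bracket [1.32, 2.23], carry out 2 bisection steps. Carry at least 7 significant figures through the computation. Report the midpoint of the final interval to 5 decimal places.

1.88875

f(1.320000) = -3.516579, f(2.230000) = 2.039866 (opposite signs)
step 1: m = 1.775000, f(m) = -1.359719 < 0 → root in [1.775000, 2.230000]
step 2: m = 2.002500, f(m) = 0.147552 > 0 → root in [1.775000, 2.002500]
Midpoint of [1.775000, 2.002500] = 1.888750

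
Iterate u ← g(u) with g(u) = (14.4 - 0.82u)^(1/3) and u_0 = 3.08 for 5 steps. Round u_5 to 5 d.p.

u_1 = g(3.080000) = 2.281413
u_2 = g(2.281413) = 2.322603
u_3 = g(2.322603) = 2.320514
u_4 = g(2.320514) = 2.320620
u_5 = g(2.320620) = 2.320614

2.32061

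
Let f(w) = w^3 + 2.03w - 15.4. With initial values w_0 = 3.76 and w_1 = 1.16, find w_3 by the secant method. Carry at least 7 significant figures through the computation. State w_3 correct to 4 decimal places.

f(w_0) = 45.390176, f(w_1) = -11.484304
w_2 = 1.160000 - (-11.484304)·(1.160000 - 3.760000)/(-11.484304 - (45.390176)) = 1.685002; f(w_2) = -7.195339
w_3 = 1.685002 - (-7.195339)·(1.685002 - 1.160000)/(-7.195339 - (-11.484304)) = 2.565765; f(w_3) = 6.699325

2.5658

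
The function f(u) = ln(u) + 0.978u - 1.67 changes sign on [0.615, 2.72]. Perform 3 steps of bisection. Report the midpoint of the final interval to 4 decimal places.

1.2728

f(0.615000) = -1.554663, f(2.720000) = 1.990792 (opposite signs)
step 1: m = 1.667500, f(m) = 0.472140 > 0 → root in [0.615000, 1.667500]
step 2: m = 1.141250, f(m) = -0.421733 < 0 → root in [1.141250, 1.667500]
step 3: m = 1.404375, f(m) = 0.043071 > 0 → root in [1.141250, 1.404375]
Midpoint of [1.141250, 1.404375] = 1.272812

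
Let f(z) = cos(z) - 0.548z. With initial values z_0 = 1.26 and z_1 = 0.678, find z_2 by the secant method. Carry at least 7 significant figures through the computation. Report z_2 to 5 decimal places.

0.97731

f(z_0) = -0.384663, f(z_1) = 0.407285
z_2 = 0.678000 - (0.407285)·(0.678000 - 1.260000)/(0.407285 - (-0.384663)) = 0.977312; f(z_2) = 0.023686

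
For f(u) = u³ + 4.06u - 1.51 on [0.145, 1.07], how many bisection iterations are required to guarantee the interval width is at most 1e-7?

Initial width b − a = 1.07 − 0.145 = 0.925000.
After n steps the width is (b−a)/2^n; need (b−a)/2^n ≤ 1e-7.
So n ≥ log₂(0.925000/1e-7) = log₂(9250000.0000) ≈ 23.1410.
Hence n = 24.

24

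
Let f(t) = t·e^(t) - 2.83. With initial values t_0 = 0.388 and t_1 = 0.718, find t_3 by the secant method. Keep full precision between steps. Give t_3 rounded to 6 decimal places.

0.975143

Secant update: t_(k+1) = t_k − f(t_k)·(t_k − t_(k-1))/(f(t_k) − f(t_(k-1))).
f(t_0) = -2.258076, f(t_1) = -1.357864
t_2 = 0.718000 - (-1.357864)·(0.718000 - 0.388000)/(-1.357864 - (-2.258076)) = 1.215766; f(t_2) = 1.270630
t_3 = 1.215766 - (1.270630)·(1.215766 - 0.718000)/(1.270630 - (-1.357864)) = 0.975143; f(t_3) = -0.244363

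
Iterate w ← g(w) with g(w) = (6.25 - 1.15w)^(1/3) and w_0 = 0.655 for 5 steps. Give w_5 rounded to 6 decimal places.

1.634949

w_1 = g(0.655000) = 1.764826
w_2 = g(1.764826) = 1.616043
w_3 = g(1.616043) = 1.637593
w_4 = g(1.637593) = 1.634507
w_5 = g(1.634507) = 1.634949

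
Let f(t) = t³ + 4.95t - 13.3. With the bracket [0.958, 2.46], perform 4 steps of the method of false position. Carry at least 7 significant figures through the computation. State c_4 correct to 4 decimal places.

f(0.958000) = -7.678682, f(2.460000) = 13.763936
step 1: c = 1.495872, f(c) = -2.548223 < 0 → new bracket [1.495872, 2.460000]
step 2: c = 1.646484, f(c) = -0.686432 < 0 → new bracket [1.646484, 2.460000]
step 3: c = 1.685128, f(c) = -0.173426 < 0 → new bracket [1.685128, 2.460000]
step 4: c = 1.694770, f(c) = -0.043088 < 0 → new bracket [1.694770, 2.460000]

1.6948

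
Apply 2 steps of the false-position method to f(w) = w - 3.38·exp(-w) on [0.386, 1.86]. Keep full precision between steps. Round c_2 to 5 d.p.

1.13989

f(0.386000) = -1.911624, f(1.860000) = 1.333827
step 1: c = 1.254210, f(c) = 0.289893 > 0 → new bracket [0.386000, 1.254210]
step 2: c = 1.139886, f(c) = 0.058774 > 0 → new bracket [0.386000, 1.139886]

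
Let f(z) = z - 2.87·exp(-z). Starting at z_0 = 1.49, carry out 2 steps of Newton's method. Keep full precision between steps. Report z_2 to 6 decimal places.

Newton update: z ← z − f(z)/f'(z).
f'(z) = 1 + 2.87·exp(-z)
z_0 = 1.490000: f = 0.843180, f' = 1.646820 → z_1 = 1.490000 - (0.843180)/(1.646820) = 0.977995
z_1 = 0.977995: f = -0.101311, f' = 2.079305 → z_2 = 0.977995 - (-0.101311)/(2.079305) = 1.026718

1.026718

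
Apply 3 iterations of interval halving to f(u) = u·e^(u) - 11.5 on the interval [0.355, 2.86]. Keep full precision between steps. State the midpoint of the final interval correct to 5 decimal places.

f(0.355000) = -10.993706, f(2.860000) = 38.439967 (opposite signs)
step 1: m = 1.607500, f(m) = -3.478061 < 0 → root in [1.607500, 2.860000]
step 2: m = 2.233750, f(m) = 9.351623 > 0 → root in [1.607500, 2.233750]
step 3: m = 1.920625, f(m) = 1.608694 > 0 → root in [1.607500, 1.920625]
Midpoint of [1.607500, 1.920625] = 1.764062

1.76406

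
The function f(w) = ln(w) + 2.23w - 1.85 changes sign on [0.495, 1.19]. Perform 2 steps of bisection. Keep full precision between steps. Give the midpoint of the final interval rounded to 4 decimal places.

0.9294

f(0.495000) = -1.449348, f(1.190000) = 0.977653 (opposite signs)
step 1: m = 0.842500, f(m) = -0.142607 < 0 → root in [0.842500, 1.190000]
step 2: m = 1.016250, f(m) = 0.432357 > 0 → root in [0.842500, 1.016250]
Midpoint of [0.842500, 1.016250] = 0.929375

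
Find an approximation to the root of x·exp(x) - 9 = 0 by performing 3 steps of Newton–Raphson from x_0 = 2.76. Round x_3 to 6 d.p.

1.690553

Newton update: x ← x − f(x)/f'(x).
f'(x) = (x + 1)·exp(x)
x_0 = 2.760000: f = 34.607567, f' = 59.407409 → x_1 = 2.760000 - (34.607567)/(59.407409) = 2.177454
x_1 = 2.177454: f = 10.213437, f' = 28.037246 → x_2 = 2.177454 - (10.213437)/(28.037246) = 1.813173
x_2 = 1.813173: f = 2.114503, f' = 17.244368 → x_3 = 1.813173 - (2.114503)/(17.244368) = 1.690553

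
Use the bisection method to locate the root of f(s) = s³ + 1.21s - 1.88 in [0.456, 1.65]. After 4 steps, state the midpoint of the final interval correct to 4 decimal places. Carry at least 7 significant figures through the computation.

f(0.456000) = -1.233421, f(1.650000) = 4.608625 (opposite signs)
step 1: m = 1.053000, f(m) = 0.561706 > 0 → root in [0.456000, 1.053000]
step 2: m = 0.754500, f(m) = -0.537541 < 0 → root in [0.754500, 1.053000]
step 3: m = 0.903750, f(m) = -0.048312 < 0 → root in [0.903750, 1.053000]
step 4: m = 0.978375, f(m) = 0.240352 > 0 → root in [0.903750, 0.978375]
Midpoint of [0.903750, 0.978375] = 0.941062

0.9411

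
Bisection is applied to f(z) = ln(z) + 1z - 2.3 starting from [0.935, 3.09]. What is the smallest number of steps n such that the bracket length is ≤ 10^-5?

Initial width b − a = 3.09 − 0.935 = 2.155000.
After n steps the width is (b−a)/2^n; need (b−a)/2^n ≤ 10^-5.
So n ≥ log₂(2.155000/10^-5) = log₂(215500.0000) ≈ 17.7173.
Hence n = 18.

18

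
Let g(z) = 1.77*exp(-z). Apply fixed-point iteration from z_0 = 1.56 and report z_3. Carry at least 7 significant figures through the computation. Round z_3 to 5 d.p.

0.52244

z_1 = g(1.560000) = 0.371941
z_2 = g(0.371941) = 1.220229
z_3 = g(1.220229) = 0.522438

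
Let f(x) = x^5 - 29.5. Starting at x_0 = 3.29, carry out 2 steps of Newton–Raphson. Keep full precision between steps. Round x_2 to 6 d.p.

f'(x) = 5x^4
x_0 = 3.290000: f = 355.960153, f' = 585.805704 → x_1 = 3.290000 - (355.960153)/(585.805704) = 2.682358
x_1 = 2.682358: f = 109.362090, f' = 258.843320 → x_2 = 2.682358 - (109.362090)/(258.843320) = 2.259855

2.259855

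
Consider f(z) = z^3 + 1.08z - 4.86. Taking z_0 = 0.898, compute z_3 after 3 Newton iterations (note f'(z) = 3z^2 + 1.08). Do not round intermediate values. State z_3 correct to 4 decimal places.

1.4839

z_0 = 0.898000: f = -3.166009, f' = 3.499212 → z_1 = 0.898000 - (-3.166009)/(3.499212) = 1.802778
z_1 = 1.802778: f = 2.946042, f' = 10.830023 → z_2 = 1.802778 - (2.946042)/(10.830023) = 1.530752
z_2 = 1.530752: f = 0.380076, f' = 8.109608 → z_3 = 1.530752 - (0.380076)/(8.109608) = 1.483885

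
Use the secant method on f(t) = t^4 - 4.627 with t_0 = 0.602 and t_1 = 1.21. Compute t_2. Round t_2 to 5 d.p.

f(t_0) = -4.495663, f(t_1) = -2.483411
t_2 = 1.210000 - (-2.483411)·(1.210000 - 0.602000)/(-2.483411 - (-4.495663)) = 1.960360; f(t_2) = 10.141743

1.96036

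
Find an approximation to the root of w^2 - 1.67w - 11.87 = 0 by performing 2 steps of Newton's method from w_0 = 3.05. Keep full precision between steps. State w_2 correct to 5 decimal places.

4.40024

f'(w) = 2w - 1.67
w_0 = 3.050000: f = -7.661000, f' = 4.430000 → w_1 = 3.050000 - (-7.661000)/(4.430000) = 4.779345
w_1 = 4.779345: f = 2.990635, f' = 7.888691 → w_2 = 4.779345 - (2.990635)/(7.888691) = 4.400241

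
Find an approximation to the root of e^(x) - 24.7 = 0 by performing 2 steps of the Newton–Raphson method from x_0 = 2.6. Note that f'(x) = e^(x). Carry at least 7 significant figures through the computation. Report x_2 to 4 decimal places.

3.2309

Newton update: x ← x − f(x)/f'(x).
x_0 = 2.600000: f = -11.236262, f' = 13.463738 → x_1 = 2.600000 - (-11.236262)/(13.463738) = 3.434557
x_1 = 3.434557: f = 6.317681, f' = 31.017681 → x_2 = 3.434557 - (6.317681)/(31.017681) = 3.230877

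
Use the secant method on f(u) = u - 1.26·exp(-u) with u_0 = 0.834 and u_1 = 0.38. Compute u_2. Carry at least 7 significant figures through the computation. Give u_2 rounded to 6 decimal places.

f(u_0) = 0.286771, f(u_1) = -0.481665
u_2 = 0.380000 - (-0.481665)·(0.380000 - 0.834000)/(-0.481665 - (0.286771)) = 0.664573; f(u_2) = 0.016311

0.664573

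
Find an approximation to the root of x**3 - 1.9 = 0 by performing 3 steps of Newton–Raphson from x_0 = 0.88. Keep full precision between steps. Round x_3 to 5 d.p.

1.23884

f'(x) = 3x**2
x_0 = 0.880000: f = -1.218528, f' = 2.323200 → x_1 = 0.880000 - (-1.218528)/(2.323200) = 1.404504
x_1 = 1.404504: f = 0.870570, f' = 5.917896 → x_2 = 1.404504 - (0.870570)/(5.917896) = 1.257396
x_2 = 1.257396: f = 0.088000, f' = 4.743135 → x_3 = 1.257396 - (0.088000)/(4.743135) = 1.238843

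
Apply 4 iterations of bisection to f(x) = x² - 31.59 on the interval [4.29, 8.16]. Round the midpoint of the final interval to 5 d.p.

f(4.290000) = -13.185900, f(8.160000) = 34.995600 (opposite signs)
step 1: m = 6.225000, f(m) = 7.160625 > 0 → root in [4.290000, 6.225000]
step 2: m = 5.257500, f(m) = -3.948694 < 0 → root in [5.257500, 6.225000]
step 3: m = 5.741250, f(m) = 1.371952 > 0 → root in [5.257500, 5.741250]
step 4: m = 5.499375, f(m) = -1.346875 < 0 → root in [5.499375, 5.741250]
Midpoint of [5.499375, 5.741250] = 5.620313

5.62031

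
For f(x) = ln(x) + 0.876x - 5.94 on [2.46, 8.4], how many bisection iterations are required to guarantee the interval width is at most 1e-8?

Initial width b − a = 8.4 − 2.46 = 5.940000.
After n steps the width is (b−a)/2^n; need (b−a)/2^n ≤ 1e-8.
So n ≥ log₂(5.940000/1e-8) = log₂(594000000.0000) ≈ 29.1459.
Hence n = 30.

30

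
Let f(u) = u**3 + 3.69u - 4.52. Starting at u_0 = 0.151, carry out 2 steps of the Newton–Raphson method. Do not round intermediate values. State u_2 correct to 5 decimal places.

Newton update: u ← u − f(u)/f'(u).
f'(u) = 3u**2 + 3.69
u_0 = 0.151000: f = -3.959367, f' = 3.758403 → u_1 = 0.151000 - (-3.959367)/(3.758403) = 1.204471
u_1 = 1.204471: f = 1.671882, f' = 8.042248 → u_2 = 1.204471 - (1.671882)/(8.042248) = 0.996583

0.99658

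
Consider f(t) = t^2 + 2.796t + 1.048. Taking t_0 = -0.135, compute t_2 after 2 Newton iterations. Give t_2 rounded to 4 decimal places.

f'(t) = 2t + 2.796
t_0 = -0.135000: f = 0.688765, f' = 2.526000 → t_1 = -0.135000 - (0.688765)/(2.526000) = -0.407670
t_1 = -0.407670: f = 0.074349, f' = 1.980660 → t_2 = -0.407670 - (0.074349)/(1.980660) = -0.445208

-0.4452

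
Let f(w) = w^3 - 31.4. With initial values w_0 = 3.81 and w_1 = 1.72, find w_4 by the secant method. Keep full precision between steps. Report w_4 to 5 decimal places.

3.12867

Secant update: w_(k+1) = w_k − f(w_k)·(w_k − w_(k-1))/(f(w_k) − f(w_(k-1))).
f(w_0) = 23.906341, f(w_1) = -26.311552
w_2 = 1.720000 - (-26.311552)·(1.720000 - 3.810000)/(-26.311552 - (23.906341)) = 2.815051; f(w_2) = -9.092099
w_3 = 2.815051 - (-9.092099)·(2.815051 - 1.720000)/(-9.092099 - (-26.311552)) = 3.393252; f(w_3) = 7.670447
w_4 = 3.393252 - (7.670447)·(3.393252 - 2.815051)/(7.670447 - (-9.092099)) = 3.128670; f(w_4) = -0.774763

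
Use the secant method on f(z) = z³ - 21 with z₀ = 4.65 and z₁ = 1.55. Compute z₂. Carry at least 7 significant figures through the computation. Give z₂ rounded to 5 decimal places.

2.10315

f(z_0) = 79.544625, f(z_1) = -17.276125
z_2 = 1.550000 - (-17.276125)·(1.550000 - 4.650000)/(-17.276125 - (79.544625)) = 2.103146; f(z_2) = -11.697319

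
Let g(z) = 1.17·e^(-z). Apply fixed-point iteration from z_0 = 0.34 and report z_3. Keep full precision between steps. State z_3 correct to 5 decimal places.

0.70345

z_1 = g(0.340000) = 0.832771
z_2 = g(0.832771) = 0.508766
z_3 = g(0.508766) = 0.703448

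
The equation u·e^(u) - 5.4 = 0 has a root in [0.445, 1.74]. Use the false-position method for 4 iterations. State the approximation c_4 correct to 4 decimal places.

False-position update: c = (a·f(b) − b·f(a))/(f(b) − f(a)); replace the endpoint whose sign matches f(c).
f(0.445000) = -4.705582, f(1.740000) = 4.513378
step 1: c = 1.106000, f(c) = -2.057399 < 0 → new bracket [1.106000, 1.740000]
step 2: c = 1.304514, f(c) = -0.591698 < 0 → new bracket [1.304514, 1.740000]
step 3: c = 1.354988, f(c) = -0.147096 < 0 → new bracket [1.354988, 1.740000]
step 4: c = 1.367140, f(c) = -0.035188 < 0 → new bracket [1.367140, 1.740000]

1.3671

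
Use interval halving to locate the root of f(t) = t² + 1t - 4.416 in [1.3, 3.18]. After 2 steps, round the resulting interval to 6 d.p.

f(1.300000) = -1.426000, f(3.180000) = 8.876400 (opposite signs)
step 1: m = 2.240000, f(m) = 2.841600 > 0 → root in [1.300000, 2.240000]
step 2: m = 1.770000, f(m) = 0.486900 > 0 → root in [1.300000, 1.770000]

[1.300000, 1.770000]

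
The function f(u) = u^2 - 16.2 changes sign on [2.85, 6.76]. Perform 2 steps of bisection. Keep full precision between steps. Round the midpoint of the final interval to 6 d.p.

f(2.850000) = -8.077500, f(6.760000) = 29.497600 (opposite signs)
step 1: m = 4.805000, f(m) = 6.888025 > 0 → root in [2.850000, 4.805000]
step 2: m = 3.827500, f(m) = -1.550244 < 0 → root in [3.827500, 4.805000]
Midpoint of [3.827500, 4.805000] = 4.316250

4.316250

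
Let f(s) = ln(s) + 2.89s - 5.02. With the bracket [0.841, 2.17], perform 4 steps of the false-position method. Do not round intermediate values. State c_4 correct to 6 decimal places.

1.578977

False-position update: c = (a·f(b) − b·f(a))/(f(b) − f(a)); replace the endpoint whose sign matches f(c).
f(0.841000) = -2.762674, f(2.170000) = 2.026027
step 1: c = 1.607720, f(c) = 0.101128 > 0 → new bracket [0.841000, 1.607720]
step 2: c = 1.580645, f(c) = 0.005898 > 0 → new bracket [0.841000, 1.580645]
step 3: c = 1.579070, f(c) = 0.000347 > 0 → new bracket [0.841000, 1.579070]
step 4: c = 1.578977, f(c) = 0.000020 > 0 → new bracket [0.841000, 1.578977]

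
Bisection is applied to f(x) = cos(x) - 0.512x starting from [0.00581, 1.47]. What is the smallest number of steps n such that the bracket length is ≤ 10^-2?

8

Initial width b − a = 1.47 − 0.00581 = 1.464190.
After n steps the width is (b−a)/2^n; need (b−a)/2^n ≤ 10^-2.
So n ≥ log₂(1.464190/10^-2) = log₂(146.4190) ≈ 7.1940.
Hence n = 8.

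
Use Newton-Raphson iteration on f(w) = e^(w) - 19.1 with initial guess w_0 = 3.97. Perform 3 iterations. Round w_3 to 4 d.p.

f'(w) = e^(w)
w_0 = 3.970000: f = 33.884531, f' = 52.984531 → w_1 = 3.970000 - (33.884531)/(52.984531) = 3.330483
w_1 = 3.330483: f = 8.851827, f' = 27.951827 → w_2 = 3.330483 - (8.851827)/(27.951827) = 3.013801
w_2 = 3.013801: f = 1.264660, f' = 20.364660 → w_3 = 3.013801 - (1.264660)/(20.364660) = 2.951700

2.9517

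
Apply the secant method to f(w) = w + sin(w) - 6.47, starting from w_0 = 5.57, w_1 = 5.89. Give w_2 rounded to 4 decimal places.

6.4114

Secant update: w_(k+1) = w_k − f(w_k)·(w_k − w_(k-1))/(f(w_k) − f(w_(k-1))).
f(w_0) = -1.554246, f(w_1) = -0.963133
w_2 = 5.890000 - (-0.963133)·(5.890000 - 5.570000)/(-0.963133 - (-1.554246)) = 6.411393; f(w_2) = 0.069250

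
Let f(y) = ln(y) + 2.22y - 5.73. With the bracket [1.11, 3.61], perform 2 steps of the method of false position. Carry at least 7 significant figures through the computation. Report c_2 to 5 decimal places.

2.22532

False-position update: c = (a·f(b) − b·f(a))/(f(b) − f(a)); replace the endpoint whose sign matches f(c).
f(1.110000) = -3.161440, f(3.610000) = 3.567908
step 1: c = 2.284497, f(c) = 0.167730 > 0 → new bracket [1.110000, 2.284497]
step 2: c = 2.225324, f(c) = 0.010121 > 0 → new bracket [1.110000, 2.225324]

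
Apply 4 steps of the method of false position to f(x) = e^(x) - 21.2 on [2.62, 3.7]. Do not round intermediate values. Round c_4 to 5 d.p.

3.05075

f(2.620000) = -7.464276, f(3.700000) = 19.247304
step 1: c = 2.921795, f(c) = -2.625403 < 0 → new bracket [2.921795, 3.700000]
step 2: c = 3.015204, f(c) = -0.806757 < 0 → new bracket [3.015204, 3.700000]
step 3: c = 3.042752, f(c) = -0.237139 < 0 → new bracket [3.042752, 3.700000]
step 4: c = 3.050752, f(c) = -0.068781 < 0 → new bracket [3.050752, 3.700000]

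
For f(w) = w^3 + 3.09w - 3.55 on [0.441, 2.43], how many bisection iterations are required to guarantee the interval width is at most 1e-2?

8

Initial width b − a = 2.43 − 0.441 = 1.989000.
After n steps the width is (b−a)/2^n; need (b−a)/2^n ≤ 1e-2.
So n ≥ log₂(1.989000/1e-2) = log₂(198.9000) ≈ 7.6359.
Hence n = 8.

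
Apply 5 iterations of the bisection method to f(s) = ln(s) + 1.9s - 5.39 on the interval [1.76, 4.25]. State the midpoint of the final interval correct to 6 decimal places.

f(1.760000) = -1.480686, f(4.250000) = 4.131919 (opposite signs)
step 1: m = 3.005000, f(m) = 1.419778 > 0 → root in [1.760000, 3.005000]
step 2: m = 2.382500, f(m) = 0.004900 > 0 → root in [1.760000, 2.382500]
step 3: m = 2.071250, f(m) = -0.726473 < 0 → root in [2.071250, 2.382500]
step 4: m = 2.226875, f(m) = -0.358338 < 0 → root in [2.226875, 2.382500]
step 5: m = 2.304688, f(m) = -0.176149 < 0 → root in [2.304688, 2.382500]
Midpoint of [2.304688, 2.382500] = 2.343594

2.343594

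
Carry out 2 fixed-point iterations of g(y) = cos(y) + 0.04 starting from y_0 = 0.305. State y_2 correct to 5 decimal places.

y_1 = g(0.305000) = 0.993847
y_2 = g(0.993847) = 0.585470

0.58547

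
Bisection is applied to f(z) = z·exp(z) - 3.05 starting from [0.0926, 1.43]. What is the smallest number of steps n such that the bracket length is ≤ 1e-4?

Initial width b − a = 1.43 − 0.0926 = 1.337400.
After n steps the width is (b−a)/2^n; need (b−a)/2^n ≤ 1e-4.
So n ≥ log₂(1.337400/1e-4) = log₂(13374.0000) ≈ 13.7071.
Hence n = 14.

14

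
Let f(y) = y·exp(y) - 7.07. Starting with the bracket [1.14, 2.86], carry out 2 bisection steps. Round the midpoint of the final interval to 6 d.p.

f(1.140000) = -3.505484, f(2.860000) = 42.869967 (opposite signs)
step 1: m = 2.000000, f(m) = 7.708112 > 0 → root in [1.140000, 2.000000]
step 2: m = 1.570000, f(m) = 0.476438 > 0 → root in [1.140000, 1.570000]
Midpoint of [1.140000, 1.570000] = 1.355000

1.355000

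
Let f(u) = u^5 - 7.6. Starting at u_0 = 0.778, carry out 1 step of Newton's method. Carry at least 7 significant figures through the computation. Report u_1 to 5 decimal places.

4.77123

f'(u) = 5u^4
u_0 = 0.778000: f = -7.314965, f' = 1.831844 → u_1 = 0.778000 - (-7.314965)/(1.831844) = 4.771226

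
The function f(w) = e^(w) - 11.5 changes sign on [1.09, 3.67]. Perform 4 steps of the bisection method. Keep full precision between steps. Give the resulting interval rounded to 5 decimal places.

[2.38000, 2.54125]

f(1.090000) = -8.525726, f(3.670000) = 27.751906 (opposite signs)
step 1: m = 2.380000, f(m) = -0.695097 < 0 → root in [2.380000, 3.670000]
step 2: m = 3.025000, f(m) = 9.094005 > 0 → root in [2.380000, 3.025000]
step 3: m = 2.702500, f(m) = 3.416978 > 0 → root in [2.380000, 2.702500]
step 4: m = 2.541250, f(m) = 1.195530 > 0 → root in [2.380000, 2.541250]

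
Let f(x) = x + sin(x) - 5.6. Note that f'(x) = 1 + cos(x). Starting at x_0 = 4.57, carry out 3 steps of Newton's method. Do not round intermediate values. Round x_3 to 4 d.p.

x_0 = 4.570000: f = -2.019880, f' = 0.858092 → x_1 = 4.570000 - (-2.019880)/(0.858092) = 6.923921
x_1 = 6.923921: f = 1.921706, f' = 1.801656 → x_2 = 6.923921 - (1.921706)/(1.801656) = 5.857288
x_2 = 5.857288: f = -0.155850, f' = 1.910668 → x_3 = 5.857288 - (-0.155850)/(1.910668) = 5.938856

5.9389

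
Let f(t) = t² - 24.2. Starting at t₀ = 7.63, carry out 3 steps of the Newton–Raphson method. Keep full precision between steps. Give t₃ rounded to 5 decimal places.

f'(t) = 2t
t_0 = 7.630000: f = 34.016900, f' = 15.260000 → t_1 = 7.630000 - (34.016900)/(15.260000) = 5.400845
t_1 = 5.400845: f = 4.969130, f' = 10.801691 → t_2 = 5.400845 - (4.969130)/(10.801691) = 4.940813
t_2 = 4.940813: f = 0.211630, f' = 9.881625 → t_3 = 4.940813 - (0.211630)/(9.881625) = 4.919396

4.91940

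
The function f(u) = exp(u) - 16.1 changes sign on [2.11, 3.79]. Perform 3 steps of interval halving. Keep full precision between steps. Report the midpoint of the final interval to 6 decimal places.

2.845000

f(2.110000) = -7.851759, f(3.790000) = 28.156400 (opposite signs)
step 1: m = 2.950000, f(m) = 3.005954 > 0 → root in [2.110000, 2.950000]
step 2: m = 2.530000, f(m) = -3.546494 < 0 → root in [2.530000, 2.950000]
step 3: m = 2.740000, f(m) = -0.613015 < 0 → root in [2.740000, 2.950000]
Midpoint of [2.740000, 2.950000] = 2.845000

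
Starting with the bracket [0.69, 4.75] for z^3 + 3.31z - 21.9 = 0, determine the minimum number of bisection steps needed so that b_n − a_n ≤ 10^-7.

26

Initial width b − a = 4.75 − 0.69 = 4.060000.
After n steps the width is (b−a)/2^n; need (b−a)/2^n ≤ 10^-7.
So n ≥ log₂(4.060000/10^-7) = log₂(40600000.0000) ≈ 25.2750.
Hence n = 26.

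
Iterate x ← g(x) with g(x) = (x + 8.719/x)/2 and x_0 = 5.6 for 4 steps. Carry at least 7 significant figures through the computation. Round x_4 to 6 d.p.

2.952795

x_1 = g(5.600000) = 3.578482
x_2 = g(3.578482) = 3.007495
x_3 = g(3.007495) = 2.953293
x_4 = g(2.953293) = 2.952795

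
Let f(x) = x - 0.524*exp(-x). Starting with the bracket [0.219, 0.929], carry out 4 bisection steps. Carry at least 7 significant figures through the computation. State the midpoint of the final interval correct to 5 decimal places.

0.37431

f(0.219000) = -0.201941, f(0.929000) = 0.722047 (opposite signs)
step 1: m = 0.574000, f(m) = 0.278848 > 0 → root in [0.219000, 0.574000]
step 2: m = 0.396500, f(m) = 0.044021 > 0 → root in [0.219000, 0.396500]
step 3: m = 0.307750, f(m) = -0.077442 < 0 → root in [0.307750, 0.396500]
step 4: m = 0.352125, f(m) = -0.016348 < 0 → root in [0.352125, 0.396500]
Midpoint of [0.352125, 0.396500] = 0.374313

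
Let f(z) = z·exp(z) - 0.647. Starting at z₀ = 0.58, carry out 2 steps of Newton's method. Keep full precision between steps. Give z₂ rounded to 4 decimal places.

f'(z) = (z + 1)·exp(z)
z_0 = 0.580000: f = 0.388902, f' = 2.821941 → z_1 = 0.580000 - (0.388902)/(2.821941) = 0.442186
z_1 = 0.442186: f = 0.041088, f' = 2.244194 → z_2 = 0.442186 - (0.041088)/(2.244194) = 0.423877

0.4239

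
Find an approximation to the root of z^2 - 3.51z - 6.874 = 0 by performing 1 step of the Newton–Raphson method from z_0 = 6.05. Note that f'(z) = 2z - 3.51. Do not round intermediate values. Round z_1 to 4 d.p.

5.0613

z_0 = 6.050000: f = 8.493000, f' = 8.590000 → z_1 = 6.050000 - (8.493000)/(8.590000) = 5.061292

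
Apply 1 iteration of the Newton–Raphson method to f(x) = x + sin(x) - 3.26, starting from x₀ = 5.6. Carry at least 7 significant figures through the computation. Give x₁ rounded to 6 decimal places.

f'(x) = 1 + cos(x)
x_0 = 5.600000: f = 1.708733, f' = 1.775566 → x_1 = 5.600000 - (1.708733)/(1.775566) = 4.637640

4.637640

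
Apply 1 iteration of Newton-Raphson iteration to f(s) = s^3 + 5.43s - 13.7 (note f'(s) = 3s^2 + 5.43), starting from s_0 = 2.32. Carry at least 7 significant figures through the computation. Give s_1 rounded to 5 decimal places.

s_0 = 2.320000: f = 11.384768, f' = 21.577200 → s_1 = 2.320000 - (11.384768)/(21.577200) = 1.792370

1.79237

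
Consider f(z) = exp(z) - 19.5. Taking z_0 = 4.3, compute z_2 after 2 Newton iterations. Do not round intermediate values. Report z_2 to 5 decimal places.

3.11661

f'(z) = exp(z)
z_0 = 4.300000: f = 54.199794, f' = 73.699794 → z_1 = 4.300000 - (54.199794)/(73.699794) = 3.564587
z_1 = 3.564587: f = 15.824858, f' = 35.324858 → z_2 = 3.564587 - (15.824858)/(35.324858) = 3.116606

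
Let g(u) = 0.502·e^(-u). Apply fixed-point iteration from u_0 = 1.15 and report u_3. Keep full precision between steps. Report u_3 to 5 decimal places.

0.32714

u_1 = g(1.150000) = 0.158952
u_2 = g(0.158952) = 0.428225
u_3 = g(0.428225) = 0.327136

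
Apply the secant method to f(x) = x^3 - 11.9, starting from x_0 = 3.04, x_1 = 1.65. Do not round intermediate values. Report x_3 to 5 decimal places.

2.35435

f(x_0) = 16.194464, f(x_1) = -7.407875
x_2 = 1.650000 - (-7.407875)·(1.650000 - 3.040000)/(-7.407875 - (16.194464)) = 2.086268; f(x_2) = -2.819488
x_3 = 2.086268 - (-2.819488)·(2.086268 - 1.650000)/(-2.819488 - (-7.407875)) = 2.354348; f(x_3) = 1.150037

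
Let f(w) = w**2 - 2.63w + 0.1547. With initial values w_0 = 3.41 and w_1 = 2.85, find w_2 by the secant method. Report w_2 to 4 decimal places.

2.6347

f(w_0) = 2.814500, f(w_1) = 0.781700
w_2 = 2.850000 - (0.781700)·(2.850000 - 3.410000)/(0.781700 - (2.814500)) = 2.634656; f(w_2) = 0.166966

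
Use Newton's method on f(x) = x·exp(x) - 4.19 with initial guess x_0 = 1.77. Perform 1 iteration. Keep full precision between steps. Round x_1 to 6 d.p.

1.388663

Newton update: x ← x − f(x)/f'(x).
f'(x) = (x + 1)·exp(x)
x_0 = 1.770000: f = 6.201410, f' = 16.262264 → x_1 = 1.770000 - (6.201410)/(16.262264) = 1.388663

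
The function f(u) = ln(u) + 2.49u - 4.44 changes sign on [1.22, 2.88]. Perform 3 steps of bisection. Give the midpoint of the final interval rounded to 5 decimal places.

f(1.220000) = -1.203349, f(2.880000) = 3.788990 (opposite signs)
step 1: m = 2.050000, f(m) = 1.382340 > 0 → root in [1.220000, 2.050000]
step 2: m = 1.635000, f(m) = 0.122793 > 0 → root in [1.220000, 1.635000]
step 3: m = 1.427500, f(m) = -0.529600 < 0 → root in [1.427500, 1.635000]
Midpoint of [1.427500, 1.635000] = 1.531250

1.53125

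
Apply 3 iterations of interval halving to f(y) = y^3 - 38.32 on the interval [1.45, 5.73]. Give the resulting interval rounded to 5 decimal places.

[3.05500, 3.59000]

f(1.450000) = -35.271375, f(5.730000) = 149.812517 (opposite signs)
step 1: m = 3.590000, f(m) = 7.948279 > 0 → root in [1.450000, 3.590000]
step 2: m = 2.520000, f(m) = -22.316992 < 0 → root in [2.520000, 3.590000]
step 3: m = 3.055000, f(m) = -9.807609 < 0 → root in [3.055000, 3.590000]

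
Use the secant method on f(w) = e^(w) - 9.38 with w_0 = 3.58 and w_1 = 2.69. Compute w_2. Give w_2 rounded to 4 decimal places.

f(w_0) = 26.493541, f(w_1) = 5.351676
w_2 = 2.690000 - (5.351676)·(2.690000 - 3.580000)/(5.351676 - (26.493541)) = 2.464713; f(w_2) = 2.380104

2.4647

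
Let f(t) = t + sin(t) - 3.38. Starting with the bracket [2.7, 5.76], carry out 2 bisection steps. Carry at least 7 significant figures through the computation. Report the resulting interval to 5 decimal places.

f(2.700000) = -0.252620, f(5.760000) = 1.880358 (opposite signs)
step 1: m = 4.230000, f(m) = -0.035889 < 0 → root in [4.230000, 5.760000]
step 2: m = 4.995000, f(m) = 0.654669 > 0 → root in [4.230000, 4.995000]

[4.23000, 4.99500]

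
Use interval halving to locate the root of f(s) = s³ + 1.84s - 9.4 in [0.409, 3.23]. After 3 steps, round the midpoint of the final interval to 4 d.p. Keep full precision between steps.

f(0.409000) = -8.579022, f(3.230000) = 30.241467 (opposite signs)
step 1: m = 1.819500, f(m) = -0.028519 < 0 → root in [1.819500, 3.230000]
step 2: m = 2.524750, f(m) = 11.339212 > 0 → root in [1.819500, 2.524750]
step 3: m = 2.172125, f(m) = 4.845072 > 0 → root in [1.819500, 2.172125]
Midpoint of [1.819500, 2.172125] = 1.995812

1.9958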